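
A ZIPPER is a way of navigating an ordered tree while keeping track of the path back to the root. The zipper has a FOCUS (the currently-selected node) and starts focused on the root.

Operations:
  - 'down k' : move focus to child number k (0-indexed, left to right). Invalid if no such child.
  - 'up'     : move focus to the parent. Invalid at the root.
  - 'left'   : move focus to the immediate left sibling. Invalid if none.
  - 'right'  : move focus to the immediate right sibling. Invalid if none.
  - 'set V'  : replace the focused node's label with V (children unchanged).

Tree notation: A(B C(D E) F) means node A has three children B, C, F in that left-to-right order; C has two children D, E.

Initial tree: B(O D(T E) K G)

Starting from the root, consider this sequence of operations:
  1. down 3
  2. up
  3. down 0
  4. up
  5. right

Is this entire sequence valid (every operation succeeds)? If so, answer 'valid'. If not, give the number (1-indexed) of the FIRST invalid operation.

Step 1 (down 3): focus=G path=3 depth=1 children=[] left=['O', 'D', 'K'] right=[] parent=B
Step 2 (up): focus=B path=root depth=0 children=['O', 'D', 'K', 'G'] (at root)
Step 3 (down 0): focus=O path=0 depth=1 children=[] left=[] right=['D', 'K', 'G'] parent=B
Step 4 (up): focus=B path=root depth=0 children=['O', 'D', 'K', 'G'] (at root)
Step 5 (right): INVALID

Answer: 5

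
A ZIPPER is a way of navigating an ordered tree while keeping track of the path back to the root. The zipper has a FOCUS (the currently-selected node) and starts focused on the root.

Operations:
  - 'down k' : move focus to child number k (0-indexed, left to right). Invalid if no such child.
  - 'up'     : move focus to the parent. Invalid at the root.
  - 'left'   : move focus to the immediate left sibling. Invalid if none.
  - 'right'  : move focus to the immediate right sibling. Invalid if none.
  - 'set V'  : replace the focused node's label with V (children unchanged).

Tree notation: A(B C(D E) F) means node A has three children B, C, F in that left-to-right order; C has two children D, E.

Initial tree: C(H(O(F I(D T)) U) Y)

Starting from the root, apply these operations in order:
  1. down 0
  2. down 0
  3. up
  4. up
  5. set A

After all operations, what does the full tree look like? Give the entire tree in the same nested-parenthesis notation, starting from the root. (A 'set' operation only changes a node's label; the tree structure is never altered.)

Step 1 (down 0): focus=H path=0 depth=1 children=['O', 'U'] left=[] right=['Y'] parent=C
Step 2 (down 0): focus=O path=0/0 depth=2 children=['F', 'I'] left=[] right=['U'] parent=H
Step 3 (up): focus=H path=0 depth=1 children=['O', 'U'] left=[] right=['Y'] parent=C
Step 4 (up): focus=C path=root depth=0 children=['H', 'Y'] (at root)
Step 5 (set A): focus=A path=root depth=0 children=['H', 'Y'] (at root)

Answer: A(H(O(F I(D T)) U) Y)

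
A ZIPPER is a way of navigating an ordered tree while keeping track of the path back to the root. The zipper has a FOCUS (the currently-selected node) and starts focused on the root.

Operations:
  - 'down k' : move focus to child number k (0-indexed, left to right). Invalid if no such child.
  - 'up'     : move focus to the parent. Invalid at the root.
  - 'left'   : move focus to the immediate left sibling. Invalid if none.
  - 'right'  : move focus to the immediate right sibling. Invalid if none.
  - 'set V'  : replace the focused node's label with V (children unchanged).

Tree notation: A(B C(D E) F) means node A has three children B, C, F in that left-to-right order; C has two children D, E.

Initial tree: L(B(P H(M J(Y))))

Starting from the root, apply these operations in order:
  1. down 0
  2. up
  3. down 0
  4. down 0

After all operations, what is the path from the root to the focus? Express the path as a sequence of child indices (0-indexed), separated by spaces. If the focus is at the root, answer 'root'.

Step 1 (down 0): focus=B path=0 depth=1 children=['P', 'H'] left=[] right=[] parent=L
Step 2 (up): focus=L path=root depth=0 children=['B'] (at root)
Step 3 (down 0): focus=B path=0 depth=1 children=['P', 'H'] left=[] right=[] parent=L
Step 4 (down 0): focus=P path=0/0 depth=2 children=[] left=[] right=['H'] parent=B

Answer: 0 0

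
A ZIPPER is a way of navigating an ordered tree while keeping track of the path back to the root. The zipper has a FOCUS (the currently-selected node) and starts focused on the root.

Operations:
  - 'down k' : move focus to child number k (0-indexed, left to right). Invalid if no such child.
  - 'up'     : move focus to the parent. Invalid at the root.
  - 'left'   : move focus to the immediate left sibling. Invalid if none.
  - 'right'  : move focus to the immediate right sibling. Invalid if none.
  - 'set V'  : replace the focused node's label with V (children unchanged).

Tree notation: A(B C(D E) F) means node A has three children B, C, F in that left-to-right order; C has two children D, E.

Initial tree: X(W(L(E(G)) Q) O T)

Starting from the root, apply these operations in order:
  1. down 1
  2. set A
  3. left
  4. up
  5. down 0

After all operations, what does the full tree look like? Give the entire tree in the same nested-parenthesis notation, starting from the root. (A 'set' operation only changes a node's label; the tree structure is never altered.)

Answer: X(W(L(E(G)) Q) A T)

Derivation:
Step 1 (down 1): focus=O path=1 depth=1 children=[] left=['W'] right=['T'] parent=X
Step 2 (set A): focus=A path=1 depth=1 children=[] left=['W'] right=['T'] parent=X
Step 3 (left): focus=W path=0 depth=1 children=['L', 'Q'] left=[] right=['A', 'T'] parent=X
Step 4 (up): focus=X path=root depth=0 children=['W', 'A', 'T'] (at root)
Step 5 (down 0): focus=W path=0 depth=1 children=['L', 'Q'] left=[] right=['A', 'T'] parent=X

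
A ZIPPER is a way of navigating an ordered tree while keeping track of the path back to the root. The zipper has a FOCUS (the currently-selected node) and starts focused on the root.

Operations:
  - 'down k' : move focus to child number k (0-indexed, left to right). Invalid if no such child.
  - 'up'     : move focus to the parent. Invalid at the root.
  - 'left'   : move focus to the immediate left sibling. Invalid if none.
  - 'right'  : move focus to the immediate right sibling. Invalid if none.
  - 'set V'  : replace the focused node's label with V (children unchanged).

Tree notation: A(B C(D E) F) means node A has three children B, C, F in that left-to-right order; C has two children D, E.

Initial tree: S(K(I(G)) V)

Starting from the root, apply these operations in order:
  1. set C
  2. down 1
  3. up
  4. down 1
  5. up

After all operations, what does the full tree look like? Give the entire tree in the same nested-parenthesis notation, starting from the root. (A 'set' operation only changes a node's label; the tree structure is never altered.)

Answer: C(K(I(G)) V)

Derivation:
Step 1 (set C): focus=C path=root depth=0 children=['K', 'V'] (at root)
Step 2 (down 1): focus=V path=1 depth=1 children=[] left=['K'] right=[] parent=C
Step 3 (up): focus=C path=root depth=0 children=['K', 'V'] (at root)
Step 4 (down 1): focus=V path=1 depth=1 children=[] left=['K'] right=[] parent=C
Step 5 (up): focus=C path=root depth=0 children=['K', 'V'] (at root)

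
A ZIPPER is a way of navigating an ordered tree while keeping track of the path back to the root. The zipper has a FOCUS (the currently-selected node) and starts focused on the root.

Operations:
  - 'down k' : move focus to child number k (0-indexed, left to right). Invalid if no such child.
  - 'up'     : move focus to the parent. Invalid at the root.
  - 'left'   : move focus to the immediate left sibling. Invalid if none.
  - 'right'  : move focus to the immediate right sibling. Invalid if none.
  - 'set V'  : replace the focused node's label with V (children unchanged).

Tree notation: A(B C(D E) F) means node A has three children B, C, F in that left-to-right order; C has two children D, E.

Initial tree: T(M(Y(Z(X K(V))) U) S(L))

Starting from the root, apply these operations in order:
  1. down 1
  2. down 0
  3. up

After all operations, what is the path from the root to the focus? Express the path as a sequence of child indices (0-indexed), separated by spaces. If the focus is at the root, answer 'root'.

Answer: 1

Derivation:
Step 1 (down 1): focus=S path=1 depth=1 children=['L'] left=['M'] right=[] parent=T
Step 2 (down 0): focus=L path=1/0 depth=2 children=[] left=[] right=[] parent=S
Step 3 (up): focus=S path=1 depth=1 children=['L'] left=['M'] right=[] parent=T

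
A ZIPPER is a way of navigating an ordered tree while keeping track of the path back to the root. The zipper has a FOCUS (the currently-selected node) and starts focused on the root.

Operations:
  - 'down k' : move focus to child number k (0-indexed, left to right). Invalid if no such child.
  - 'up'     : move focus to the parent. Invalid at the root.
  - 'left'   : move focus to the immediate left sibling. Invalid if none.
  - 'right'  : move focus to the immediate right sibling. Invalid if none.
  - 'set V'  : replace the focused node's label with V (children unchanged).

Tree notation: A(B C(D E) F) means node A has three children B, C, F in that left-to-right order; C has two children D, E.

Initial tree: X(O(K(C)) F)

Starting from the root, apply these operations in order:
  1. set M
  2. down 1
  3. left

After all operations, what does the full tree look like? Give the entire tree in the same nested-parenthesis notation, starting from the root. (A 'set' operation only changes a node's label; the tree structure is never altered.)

Answer: M(O(K(C)) F)

Derivation:
Step 1 (set M): focus=M path=root depth=0 children=['O', 'F'] (at root)
Step 2 (down 1): focus=F path=1 depth=1 children=[] left=['O'] right=[] parent=M
Step 3 (left): focus=O path=0 depth=1 children=['K'] left=[] right=['F'] parent=M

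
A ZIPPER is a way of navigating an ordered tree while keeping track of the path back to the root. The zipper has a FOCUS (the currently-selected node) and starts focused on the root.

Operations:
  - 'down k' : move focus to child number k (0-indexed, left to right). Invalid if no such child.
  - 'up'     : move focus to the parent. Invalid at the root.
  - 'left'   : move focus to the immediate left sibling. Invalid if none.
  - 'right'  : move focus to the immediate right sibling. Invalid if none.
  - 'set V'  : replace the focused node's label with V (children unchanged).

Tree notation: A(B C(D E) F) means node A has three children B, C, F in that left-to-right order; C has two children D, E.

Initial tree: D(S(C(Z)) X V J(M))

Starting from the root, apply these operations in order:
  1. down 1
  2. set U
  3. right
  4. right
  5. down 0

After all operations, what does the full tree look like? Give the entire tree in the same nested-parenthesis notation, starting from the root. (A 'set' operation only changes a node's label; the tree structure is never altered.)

Answer: D(S(C(Z)) U V J(M))

Derivation:
Step 1 (down 1): focus=X path=1 depth=1 children=[] left=['S'] right=['V', 'J'] parent=D
Step 2 (set U): focus=U path=1 depth=1 children=[] left=['S'] right=['V', 'J'] parent=D
Step 3 (right): focus=V path=2 depth=1 children=[] left=['S', 'U'] right=['J'] parent=D
Step 4 (right): focus=J path=3 depth=1 children=['M'] left=['S', 'U', 'V'] right=[] parent=D
Step 5 (down 0): focus=M path=3/0 depth=2 children=[] left=[] right=[] parent=J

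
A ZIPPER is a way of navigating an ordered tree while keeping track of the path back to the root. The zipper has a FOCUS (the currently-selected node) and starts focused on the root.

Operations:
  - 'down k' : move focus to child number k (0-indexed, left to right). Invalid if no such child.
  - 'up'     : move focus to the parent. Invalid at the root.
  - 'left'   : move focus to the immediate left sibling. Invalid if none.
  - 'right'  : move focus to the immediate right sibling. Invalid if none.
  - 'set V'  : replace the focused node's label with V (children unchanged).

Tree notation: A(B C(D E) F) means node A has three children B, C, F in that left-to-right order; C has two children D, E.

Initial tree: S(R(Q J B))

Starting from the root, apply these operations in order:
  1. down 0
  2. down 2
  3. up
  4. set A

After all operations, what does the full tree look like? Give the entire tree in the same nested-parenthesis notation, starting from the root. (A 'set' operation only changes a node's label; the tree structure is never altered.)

Answer: S(A(Q J B))

Derivation:
Step 1 (down 0): focus=R path=0 depth=1 children=['Q', 'J', 'B'] left=[] right=[] parent=S
Step 2 (down 2): focus=B path=0/2 depth=2 children=[] left=['Q', 'J'] right=[] parent=R
Step 3 (up): focus=R path=0 depth=1 children=['Q', 'J', 'B'] left=[] right=[] parent=S
Step 4 (set A): focus=A path=0 depth=1 children=['Q', 'J', 'B'] left=[] right=[] parent=S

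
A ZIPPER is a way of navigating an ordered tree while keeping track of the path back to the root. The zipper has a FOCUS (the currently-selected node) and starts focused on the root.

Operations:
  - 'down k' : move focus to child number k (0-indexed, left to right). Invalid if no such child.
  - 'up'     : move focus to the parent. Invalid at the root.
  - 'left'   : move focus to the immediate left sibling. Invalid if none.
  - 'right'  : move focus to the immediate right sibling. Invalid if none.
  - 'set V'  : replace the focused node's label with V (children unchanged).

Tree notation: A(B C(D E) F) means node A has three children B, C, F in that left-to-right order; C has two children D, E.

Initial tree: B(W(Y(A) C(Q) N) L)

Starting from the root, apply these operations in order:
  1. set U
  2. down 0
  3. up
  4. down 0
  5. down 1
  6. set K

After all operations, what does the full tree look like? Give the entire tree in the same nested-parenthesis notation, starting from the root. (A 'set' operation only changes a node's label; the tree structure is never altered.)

Step 1 (set U): focus=U path=root depth=0 children=['W', 'L'] (at root)
Step 2 (down 0): focus=W path=0 depth=1 children=['Y', 'C', 'N'] left=[] right=['L'] parent=U
Step 3 (up): focus=U path=root depth=0 children=['W', 'L'] (at root)
Step 4 (down 0): focus=W path=0 depth=1 children=['Y', 'C', 'N'] left=[] right=['L'] parent=U
Step 5 (down 1): focus=C path=0/1 depth=2 children=['Q'] left=['Y'] right=['N'] parent=W
Step 6 (set K): focus=K path=0/1 depth=2 children=['Q'] left=['Y'] right=['N'] parent=W

Answer: U(W(Y(A) K(Q) N) L)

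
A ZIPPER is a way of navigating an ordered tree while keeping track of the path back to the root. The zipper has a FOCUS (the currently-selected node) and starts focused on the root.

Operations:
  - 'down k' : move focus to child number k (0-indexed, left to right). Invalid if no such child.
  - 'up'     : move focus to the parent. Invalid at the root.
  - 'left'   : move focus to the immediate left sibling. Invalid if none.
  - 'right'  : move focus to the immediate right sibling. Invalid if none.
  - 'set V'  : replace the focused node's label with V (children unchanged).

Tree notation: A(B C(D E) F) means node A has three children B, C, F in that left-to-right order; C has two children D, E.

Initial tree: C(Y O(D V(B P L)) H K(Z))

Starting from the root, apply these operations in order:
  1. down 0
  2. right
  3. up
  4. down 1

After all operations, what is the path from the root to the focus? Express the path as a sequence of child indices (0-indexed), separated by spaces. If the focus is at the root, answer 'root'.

Step 1 (down 0): focus=Y path=0 depth=1 children=[] left=[] right=['O', 'H', 'K'] parent=C
Step 2 (right): focus=O path=1 depth=1 children=['D', 'V'] left=['Y'] right=['H', 'K'] parent=C
Step 3 (up): focus=C path=root depth=0 children=['Y', 'O', 'H', 'K'] (at root)
Step 4 (down 1): focus=O path=1 depth=1 children=['D', 'V'] left=['Y'] right=['H', 'K'] parent=C

Answer: 1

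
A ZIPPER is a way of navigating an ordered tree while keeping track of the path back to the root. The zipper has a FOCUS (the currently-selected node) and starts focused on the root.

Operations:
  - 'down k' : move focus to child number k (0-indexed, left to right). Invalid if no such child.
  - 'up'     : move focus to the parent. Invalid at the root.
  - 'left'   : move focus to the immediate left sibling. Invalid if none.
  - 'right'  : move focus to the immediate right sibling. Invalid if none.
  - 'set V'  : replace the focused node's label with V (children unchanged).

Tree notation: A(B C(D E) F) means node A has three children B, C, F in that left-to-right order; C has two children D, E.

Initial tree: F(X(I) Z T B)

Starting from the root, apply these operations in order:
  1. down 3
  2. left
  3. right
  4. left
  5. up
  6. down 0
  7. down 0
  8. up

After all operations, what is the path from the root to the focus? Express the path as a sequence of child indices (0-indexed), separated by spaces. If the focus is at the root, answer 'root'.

Step 1 (down 3): focus=B path=3 depth=1 children=[] left=['X', 'Z', 'T'] right=[] parent=F
Step 2 (left): focus=T path=2 depth=1 children=[] left=['X', 'Z'] right=['B'] parent=F
Step 3 (right): focus=B path=3 depth=1 children=[] left=['X', 'Z', 'T'] right=[] parent=F
Step 4 (left): focus=T path=2 depth=1 children=[] left=['X', 'Z'] right=['B'] parent=F
Step 5 (up): focus=F path=root depth=0 children=['X', 'Z', 'T', 'B'] (at root)
Step 6 (down 0): focus=X path=0 depth=1 children=['I'] left=[] right=['Z', 'T', 'B'] parent=F
Step 7 (down 0): focus=I path=0/0 depth=2 children=[] left=[] right=[] parent=X
Step 8 (up): focus=X path=0 depth=1 children=['I'] left=[] right=['Z', 'T', 'B'] parent=F

Answer: 0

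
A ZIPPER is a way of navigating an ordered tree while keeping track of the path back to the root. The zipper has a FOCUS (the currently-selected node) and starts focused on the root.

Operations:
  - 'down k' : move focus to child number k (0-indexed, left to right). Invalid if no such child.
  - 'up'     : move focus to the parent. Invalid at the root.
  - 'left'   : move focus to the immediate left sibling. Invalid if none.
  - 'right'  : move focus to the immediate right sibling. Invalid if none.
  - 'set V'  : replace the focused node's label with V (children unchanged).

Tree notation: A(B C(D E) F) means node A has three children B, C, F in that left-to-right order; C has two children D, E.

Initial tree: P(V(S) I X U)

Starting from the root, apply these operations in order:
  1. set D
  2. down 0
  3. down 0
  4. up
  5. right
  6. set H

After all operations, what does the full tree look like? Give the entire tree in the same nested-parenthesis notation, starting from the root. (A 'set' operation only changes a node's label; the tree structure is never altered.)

Answer: D(V(S) H X U)

Derivation:
Step 1 (set D): focus=D path=root depth=0 children=['V', 'I', 'X', 'U'] (at root)
Step 2 (down 0): focus=V path=0 depth=1 children=['S'] left=[] right=['I', 'X', 'U'] parent=D
Step 3 (down 0): focus=S path=0/0 depth=2 children=[] left=[] right=[] parent=V
Step 4 (up): focus=V path=0 depth=1 children=['S'] left=[] right=['I', 'X', 'U'] parent=D
Step 5 (right): focus=I path=1 depth=1 children=[] left=['V'] right=['X', 'U'] parent=D
Step 6 (set H): focus=H path=1 depth=1 children=[] left=['V'] right=['X', 'U'] parent=D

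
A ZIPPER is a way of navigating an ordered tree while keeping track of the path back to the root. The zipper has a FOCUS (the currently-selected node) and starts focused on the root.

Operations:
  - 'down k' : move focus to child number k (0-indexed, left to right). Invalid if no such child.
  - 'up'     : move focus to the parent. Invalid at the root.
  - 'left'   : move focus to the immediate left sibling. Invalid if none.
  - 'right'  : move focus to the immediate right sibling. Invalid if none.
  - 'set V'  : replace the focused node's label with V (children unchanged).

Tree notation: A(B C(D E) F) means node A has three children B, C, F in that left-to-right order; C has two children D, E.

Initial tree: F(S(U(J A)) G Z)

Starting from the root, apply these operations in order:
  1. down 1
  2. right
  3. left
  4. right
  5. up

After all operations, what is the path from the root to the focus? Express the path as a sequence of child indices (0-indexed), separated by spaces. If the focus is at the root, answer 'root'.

Answer: root

Derivation:
Step 1 (down 1): focus=G path=1 depth=1 children=[] left=['S'] right=['Z'] parent=F
Step 2 (right): focus=Z path=2 depth=1 children=[] left=['S', 'G'] right=[] parent=F
Step 3 (left): focus=G path=1 depth=1 children=[] left=['S'] right=['Z'] parent=F
Step 4 (right): focus=Z path=2 depth=1 children=[] left=['S', 'G'] right=[] parent=F
Step 5 (up): focus=F path=root depth=0 children=['S', 'G', 'Z'] (at root)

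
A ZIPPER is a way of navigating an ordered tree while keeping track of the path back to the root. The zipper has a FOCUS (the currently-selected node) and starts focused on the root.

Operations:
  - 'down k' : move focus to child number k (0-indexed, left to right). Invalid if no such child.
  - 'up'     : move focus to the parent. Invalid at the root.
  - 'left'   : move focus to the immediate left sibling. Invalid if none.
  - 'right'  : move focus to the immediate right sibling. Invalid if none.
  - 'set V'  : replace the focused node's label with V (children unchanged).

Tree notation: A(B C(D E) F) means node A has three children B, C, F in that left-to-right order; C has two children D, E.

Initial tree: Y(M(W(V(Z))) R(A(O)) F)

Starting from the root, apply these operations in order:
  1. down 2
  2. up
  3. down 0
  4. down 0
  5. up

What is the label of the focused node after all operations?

Answer: M

Derivation:
Step 1 (down 2): focus=F path=2 depth=1 children=[] left=['M', 'R'] right=[] parent=Y
Step 2 (up): focus=Y path=root depth=0 children=['M', 'R', 'F'] (at root)
Step 3 (down 0): focus=M path=0 depth=1 children=['W'] left=[] right=['R', 'F'] parent=Y
Step 4 (down 0): focus=W path=0/0 depth=2 children=['V'] left=[] right=[] parent=M
Step 5 (up): focus=M path=0 depth=1 children=['W'] left=[] right=['R', 'F'] parent=Y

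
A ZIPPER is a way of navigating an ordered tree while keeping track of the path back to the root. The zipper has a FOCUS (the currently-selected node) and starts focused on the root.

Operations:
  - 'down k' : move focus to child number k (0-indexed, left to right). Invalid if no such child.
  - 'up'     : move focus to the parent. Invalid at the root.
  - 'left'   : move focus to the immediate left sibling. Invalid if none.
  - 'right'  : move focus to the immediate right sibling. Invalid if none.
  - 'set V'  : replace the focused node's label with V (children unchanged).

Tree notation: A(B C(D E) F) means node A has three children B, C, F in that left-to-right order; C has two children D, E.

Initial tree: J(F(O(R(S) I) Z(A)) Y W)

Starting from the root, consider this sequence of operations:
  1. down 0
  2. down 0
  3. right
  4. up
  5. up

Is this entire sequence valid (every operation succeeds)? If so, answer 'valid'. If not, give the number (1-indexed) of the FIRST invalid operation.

Step 1 (down 0): focus=F path=0 depth=1 children=['O', 'Z'] left=[] right=['Y', 'W'] parent=J
Step 2 (down 0): focus=O path=0/0 depth=2 children=['R', 'I'] left=[] right=['Z'] parent=F
Step 3 (right): focus=Z path=0/1 depth=2 children=['A'] left=['O'] right=[] parent=F
Step 4 (up): focus=F path=0 depth=1 children=['O', 'Z'] left=[] right=['Y', 'W'] parent=J
Step 5 (up): focus=J path=root depth=0 children=['F', 'Y', 'W'] (at root)

Answer: valid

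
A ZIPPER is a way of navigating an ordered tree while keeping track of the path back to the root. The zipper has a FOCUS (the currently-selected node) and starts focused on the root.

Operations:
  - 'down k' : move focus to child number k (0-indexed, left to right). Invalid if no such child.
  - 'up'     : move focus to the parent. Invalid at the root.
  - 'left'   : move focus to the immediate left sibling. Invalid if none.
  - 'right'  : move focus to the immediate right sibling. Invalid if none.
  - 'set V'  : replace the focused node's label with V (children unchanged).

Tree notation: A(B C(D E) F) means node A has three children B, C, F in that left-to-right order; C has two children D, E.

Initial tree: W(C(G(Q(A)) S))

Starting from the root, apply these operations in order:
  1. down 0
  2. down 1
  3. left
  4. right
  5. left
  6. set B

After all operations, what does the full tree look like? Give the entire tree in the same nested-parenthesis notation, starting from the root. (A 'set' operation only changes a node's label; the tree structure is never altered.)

Answer: W(C(B(Q(A)) S))

Derivation:
Step 1 (down 0): focus=C path=0 depth=1 children=['G', 'S'] left=[] right=[] parent=W
Step 2 (down 1): focus=S path=0/1 depth=2 children=[] left=['G'] right=[] parent=C
Step 3 (left): focus=G path=0/0 depth=2 children=['Q'] left=[] right=['S'] parent=C
Step 4 (right): focus=S path=0/1 depth=2 children=[] left=['G'] right=[] parent=C
Step 5 (left): focus=G path=0/0 depth=2 children=['Q'] left=[] right=['S'] parent=C
Step 6 (set B): focus=B path=0/0 depth=2 children=['Q'] left=[] right=['S'] parent=C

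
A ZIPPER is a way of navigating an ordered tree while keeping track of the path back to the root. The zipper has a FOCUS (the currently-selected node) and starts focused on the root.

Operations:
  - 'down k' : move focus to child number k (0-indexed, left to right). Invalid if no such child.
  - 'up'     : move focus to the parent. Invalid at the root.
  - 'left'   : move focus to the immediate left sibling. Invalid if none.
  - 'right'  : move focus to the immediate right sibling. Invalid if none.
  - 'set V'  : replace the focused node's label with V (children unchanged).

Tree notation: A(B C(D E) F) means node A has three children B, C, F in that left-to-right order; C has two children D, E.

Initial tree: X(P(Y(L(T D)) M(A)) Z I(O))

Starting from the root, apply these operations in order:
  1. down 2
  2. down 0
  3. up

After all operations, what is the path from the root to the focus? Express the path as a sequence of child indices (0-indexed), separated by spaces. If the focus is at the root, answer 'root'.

Step 1 (down 2): focus=I path=2 depth=1 children=['O'] left=['P', 'Z'] right=[] parent=X
Step 2 (down 0): focus=O path=2/0 depth=2 children=[] left=[] right=[] parent=I
Step 3 (up): focus=I path=2 depth=1 children=['O'] left=['P', 'Z'] right=[] parent=X

Answer: 2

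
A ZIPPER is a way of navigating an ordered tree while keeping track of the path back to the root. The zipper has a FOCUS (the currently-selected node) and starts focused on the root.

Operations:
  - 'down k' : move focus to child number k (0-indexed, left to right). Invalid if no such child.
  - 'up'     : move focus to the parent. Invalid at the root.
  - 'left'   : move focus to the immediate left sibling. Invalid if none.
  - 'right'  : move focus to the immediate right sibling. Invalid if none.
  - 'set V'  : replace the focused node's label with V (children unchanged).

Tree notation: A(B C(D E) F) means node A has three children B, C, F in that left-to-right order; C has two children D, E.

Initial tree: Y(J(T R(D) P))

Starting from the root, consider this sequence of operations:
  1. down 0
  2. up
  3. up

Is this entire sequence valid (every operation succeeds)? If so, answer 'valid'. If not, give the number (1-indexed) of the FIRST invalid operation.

Step 1 (down 0): focus=J path=0 depth=1 children=['T', 'R', 'P'] left=[] right=[] parent=Y
Step 2 (up): focus=Y path=root depth=0 children=['J'] (at root)
Step 3 (up): INVALID

Answer: 3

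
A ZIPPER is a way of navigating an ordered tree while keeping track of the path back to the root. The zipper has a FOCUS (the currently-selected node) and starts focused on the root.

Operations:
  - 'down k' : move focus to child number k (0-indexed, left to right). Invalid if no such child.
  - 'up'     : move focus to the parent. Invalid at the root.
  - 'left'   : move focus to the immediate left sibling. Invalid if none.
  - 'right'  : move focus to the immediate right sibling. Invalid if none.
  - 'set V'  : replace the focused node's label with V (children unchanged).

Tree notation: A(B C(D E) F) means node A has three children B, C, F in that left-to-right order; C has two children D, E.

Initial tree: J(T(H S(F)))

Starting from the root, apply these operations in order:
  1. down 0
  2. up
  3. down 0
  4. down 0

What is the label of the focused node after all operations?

Answer: H

Derivation:
Step 1 (down 0): focus=T path=0 depth=1 children=['H', 'S'] left=[] right=[] parent=J
Step 2 (up): focus=J path=root depth=0 children=['T'] (at root)
Step 3 (down 0): focus=T path=0 depth=1 children=['H', 'S'] left=[] right=[] parent=J
Step 4 (down 0): focus=H path=0/0 depth=2 children=[] left=[] right=['S'] parent=T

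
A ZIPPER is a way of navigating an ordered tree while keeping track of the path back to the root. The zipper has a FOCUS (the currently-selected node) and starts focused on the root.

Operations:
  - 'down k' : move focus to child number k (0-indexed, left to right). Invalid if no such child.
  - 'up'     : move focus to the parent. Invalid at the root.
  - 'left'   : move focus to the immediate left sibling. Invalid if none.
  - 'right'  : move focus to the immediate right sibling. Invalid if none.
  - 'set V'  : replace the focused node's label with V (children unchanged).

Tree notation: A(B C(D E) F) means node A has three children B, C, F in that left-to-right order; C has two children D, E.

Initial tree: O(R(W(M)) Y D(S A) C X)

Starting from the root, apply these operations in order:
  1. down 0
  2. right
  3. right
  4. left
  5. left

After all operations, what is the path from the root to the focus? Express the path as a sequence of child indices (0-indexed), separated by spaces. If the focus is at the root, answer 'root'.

Answer: 0

Derivation:
Step 1 (down 0): focus=R path=0 depth=1 children=['W'] left=[] right=['Y', 'D', 'C', 'X'] parent=O
Step 2 (right): focus=Y path=1 depth=1 children=[] left=['R'] right=['D', 'C', 'X'] parent=O
Step 3 (right): focus=D path=2 depth=1 children=['S', 'A'] left=['R', 'Y'] right=['C', 'X'] parent=O
Step 4 (left): focus=Y path=1 depth=1 children=[] left=['R'] right=['D', 'C', 'X'] parent=O
Step 5 (left): focus=R path=0 depth=1 children=['W'] left=[] right=['Y', 'D', 'C', 'X'] parent=O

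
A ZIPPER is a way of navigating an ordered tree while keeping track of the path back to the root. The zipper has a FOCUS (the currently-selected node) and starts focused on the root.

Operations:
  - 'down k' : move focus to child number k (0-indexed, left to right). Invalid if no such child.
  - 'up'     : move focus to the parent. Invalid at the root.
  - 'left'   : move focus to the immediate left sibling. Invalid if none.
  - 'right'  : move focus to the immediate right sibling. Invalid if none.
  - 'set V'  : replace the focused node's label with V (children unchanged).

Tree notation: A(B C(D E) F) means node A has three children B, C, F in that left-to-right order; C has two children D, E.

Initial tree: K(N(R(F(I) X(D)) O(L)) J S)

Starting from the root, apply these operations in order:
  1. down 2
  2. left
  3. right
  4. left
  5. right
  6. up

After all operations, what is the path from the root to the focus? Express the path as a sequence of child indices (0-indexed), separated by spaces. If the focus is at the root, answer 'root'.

Step 1 (down 2): focus=S path=2 depth=1 children=[] left=['N', 'J'] right=[] parent=K
Step 2 (left): focus=J path=1 depth=1 children=[] left=['N'] right=['S'] parent=K
Step 3 (right): focus=S path=2 depth=1 children=[] left=['N', 'J'] right=[] parent=K
Step 4 (left): focus=J path=1 depth=1 children=[] left=['N'] right=['S'] parent=K
Step 5 (right): focus=S path=2 depth=1 children=[] left=['N', 'J'] right=[] parent=K
Step 6 (up): focus=K path=root depth=0 children=['N', 'J', 'S'] (at root)

Answer: root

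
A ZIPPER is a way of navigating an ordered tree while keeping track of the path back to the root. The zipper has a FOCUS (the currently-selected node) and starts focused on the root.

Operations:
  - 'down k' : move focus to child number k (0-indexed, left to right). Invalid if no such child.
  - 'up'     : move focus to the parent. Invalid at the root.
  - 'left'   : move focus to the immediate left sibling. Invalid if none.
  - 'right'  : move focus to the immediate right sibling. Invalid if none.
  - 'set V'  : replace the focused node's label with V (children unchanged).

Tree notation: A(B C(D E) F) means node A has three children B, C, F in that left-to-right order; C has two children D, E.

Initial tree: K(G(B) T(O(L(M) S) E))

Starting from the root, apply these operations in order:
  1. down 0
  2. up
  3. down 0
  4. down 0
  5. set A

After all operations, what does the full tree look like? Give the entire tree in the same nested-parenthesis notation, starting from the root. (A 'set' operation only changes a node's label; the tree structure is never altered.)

Answer: K(G(A) T(O(L(M) S) E))

Derivation:
Step 1 (down 0): focus=G path=0 depth=1 children=['B'] left=[] right=['T'] parent=K
Step 2 (up): focus=K path=root depth=0 children=['G', 'T'] (at root)
Step 3 (down 0): focus=G path=0 depth=1 children=['B'] left=[] right=['T'] parent=K
Step 4 (down 0): focus=B path=0/0 depth=2 children=[] left=[] right=[] parent=G
Step 5 (set A): focus=A path=0/0 depth=2 children=[] left=[] right=[] parent=G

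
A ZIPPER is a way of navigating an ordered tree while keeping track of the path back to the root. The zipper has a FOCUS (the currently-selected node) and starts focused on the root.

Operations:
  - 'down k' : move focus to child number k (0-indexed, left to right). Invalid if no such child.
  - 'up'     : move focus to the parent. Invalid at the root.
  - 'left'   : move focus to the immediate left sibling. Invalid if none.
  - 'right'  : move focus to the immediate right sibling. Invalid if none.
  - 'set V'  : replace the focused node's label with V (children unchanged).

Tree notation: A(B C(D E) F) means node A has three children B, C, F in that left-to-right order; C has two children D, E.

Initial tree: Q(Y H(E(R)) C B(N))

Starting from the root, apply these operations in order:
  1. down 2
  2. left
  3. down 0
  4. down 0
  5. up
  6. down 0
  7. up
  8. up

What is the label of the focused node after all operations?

Step 1 (down 2): focus=C path=2 depth=1 children=[] left=['Y', 'H'] right=['B'] parent=Q
Step 2 (left): focus=H path=1 depth=1 children=['E'] left=['Y'] right=['C', 'B'] parent=Q
Step 3 (down 0): focus=E path=1/0 depth=2 children=['R'] left=[] right=[] parent=H
Step 4 (down 0): focus=R path=1/0/0 depth=3 children=[] left=[] right=[] parent=E
Step 5 (up): focus=E path=1/0 depth=2 children=['R'] left=[] right=[] parent=H
Step 6 (down 0): focus=R path=1/0/0 depth=3 children=[] left=[] right=[] parent=E
Step 7 (up): focus=E path=1/0 depth=2 children=['R'] left=[] right=[] parent=H
Step 8 (up): focus=H path=1 depth=1 children=['E'] left=['Y'] right=['C', 'B'] parent=Q

Answer: H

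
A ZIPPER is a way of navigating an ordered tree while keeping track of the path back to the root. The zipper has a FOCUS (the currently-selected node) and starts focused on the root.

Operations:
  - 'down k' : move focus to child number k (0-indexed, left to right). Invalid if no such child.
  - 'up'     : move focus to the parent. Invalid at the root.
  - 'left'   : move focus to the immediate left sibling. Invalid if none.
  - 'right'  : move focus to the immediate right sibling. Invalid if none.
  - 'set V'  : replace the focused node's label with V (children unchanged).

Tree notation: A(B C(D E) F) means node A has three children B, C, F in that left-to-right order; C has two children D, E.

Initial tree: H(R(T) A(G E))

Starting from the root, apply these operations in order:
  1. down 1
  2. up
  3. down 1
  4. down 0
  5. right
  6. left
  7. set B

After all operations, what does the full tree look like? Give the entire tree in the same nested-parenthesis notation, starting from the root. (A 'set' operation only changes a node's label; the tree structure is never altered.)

Answer: H(R(T) A(B E))

Derivation:
Step 1 (down 1): focus=A path=1 depth=1 children=['G', 'E'] left=['R'] right=[] parent=H
Step 2 (up): focus=H path=root depth=0 children=['R', 'A'] (at root)
Step 3 (down 1): focus=A path=1 depth=1 children=['G', 'E'] left=['R'] right=[] parent=H
Step 4 (down 0): focus=G path=1/0 depth=2 children=[] left=[] right=['E'] parent=A
Step 5 (right): focus=E path=1/1 depth=2 children=[] left=['G'] right=[] parent=A
Step 6 (left): focus=G path=1/0 depth=2 children=[] left=[] right=['E'] parent=A
Step 7 (set B): focus=B path=1/0 depth=2 children=[] left=[] right=['E'] parent=A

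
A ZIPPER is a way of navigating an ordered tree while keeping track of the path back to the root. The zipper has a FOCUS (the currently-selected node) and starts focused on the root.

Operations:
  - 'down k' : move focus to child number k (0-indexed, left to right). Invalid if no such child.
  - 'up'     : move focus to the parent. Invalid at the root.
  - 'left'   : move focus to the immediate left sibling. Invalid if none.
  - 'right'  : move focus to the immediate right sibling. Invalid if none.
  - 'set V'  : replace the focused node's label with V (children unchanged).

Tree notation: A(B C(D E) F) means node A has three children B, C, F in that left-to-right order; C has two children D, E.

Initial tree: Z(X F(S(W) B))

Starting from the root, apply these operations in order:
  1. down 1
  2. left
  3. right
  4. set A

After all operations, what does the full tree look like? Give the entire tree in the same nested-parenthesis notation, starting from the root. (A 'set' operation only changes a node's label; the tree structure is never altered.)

Step 1 (down 1): focus=F path=1 depth=1 children=['S', 'B'] left=['X'] right=[] parent=Z
Step 2 (left): focus=X path=0 depth=1 children=[] left=[] right=['F'] parent=Z
Step 3 (right): focus=F path=1 depth=1 children=['S', 'B'] left=['X'] right=[] parent=Z
Step 4 (set A): focus=A path=1 depth=1 children=['S', 'B'] left=['X'] right=[] parent=Z

Answer: Z(X A(S(W) B))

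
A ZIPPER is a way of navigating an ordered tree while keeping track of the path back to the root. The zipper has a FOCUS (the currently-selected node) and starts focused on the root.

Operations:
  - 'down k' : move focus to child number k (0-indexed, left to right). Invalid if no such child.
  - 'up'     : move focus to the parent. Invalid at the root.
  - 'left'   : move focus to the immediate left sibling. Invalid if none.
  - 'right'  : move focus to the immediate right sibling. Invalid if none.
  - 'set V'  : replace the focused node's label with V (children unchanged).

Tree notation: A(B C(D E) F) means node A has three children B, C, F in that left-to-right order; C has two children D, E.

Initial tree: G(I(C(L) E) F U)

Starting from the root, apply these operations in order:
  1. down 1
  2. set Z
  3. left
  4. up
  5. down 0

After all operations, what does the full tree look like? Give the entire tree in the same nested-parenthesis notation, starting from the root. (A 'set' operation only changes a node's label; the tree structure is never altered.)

Answer: G(I(C(L) E) Z U)

Derivation:
Step 1 (down 1): focus=F path=1 depth=1 children=[] left=['I'] right=['U'] parent=G
Step 2 (set Z): focus=Z path=1 depth=1 children=[] left=['I'] right=['U'] parent=G
Step 3 (left): focus=I path=0 depth=1 children=['C', 'E'] left=[] right=['Z', 'U'] parent=G
Step 4 (up): focus=G path=root depth=0 children=['I', 'Z', 'U'] (at root)
Step 5 (down 0): focus=I path=0 depth=1 children=['C', 'E'] left=[] right=['Z', 'U'] parent=G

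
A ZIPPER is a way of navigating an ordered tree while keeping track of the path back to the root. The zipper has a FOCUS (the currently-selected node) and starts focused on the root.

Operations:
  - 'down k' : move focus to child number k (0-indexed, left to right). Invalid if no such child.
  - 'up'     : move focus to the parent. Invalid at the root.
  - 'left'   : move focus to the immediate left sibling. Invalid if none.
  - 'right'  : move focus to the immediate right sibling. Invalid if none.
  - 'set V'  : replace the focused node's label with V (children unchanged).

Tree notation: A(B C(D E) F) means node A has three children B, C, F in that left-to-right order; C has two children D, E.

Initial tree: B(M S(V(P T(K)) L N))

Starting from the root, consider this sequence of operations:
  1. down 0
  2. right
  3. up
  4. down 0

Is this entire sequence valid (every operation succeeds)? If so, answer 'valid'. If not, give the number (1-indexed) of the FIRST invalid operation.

Answer: valid

Derivation:
Step 1 (down 0): focus=M path=0 depth=1 children=[] left=[] right=['S'] parent=B
Step 2 (right): focus=S path=1 depth=1 children=['V', 'L', 'N'] left=['M'] right=[] parent=B
Step 3 (up): focus=B path=root depth=0 children=['M', 'S'] (at root)
Step 4 (down 0): focus=M path=0 depth=1 children=[] left=[] right=['S'] parent=B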